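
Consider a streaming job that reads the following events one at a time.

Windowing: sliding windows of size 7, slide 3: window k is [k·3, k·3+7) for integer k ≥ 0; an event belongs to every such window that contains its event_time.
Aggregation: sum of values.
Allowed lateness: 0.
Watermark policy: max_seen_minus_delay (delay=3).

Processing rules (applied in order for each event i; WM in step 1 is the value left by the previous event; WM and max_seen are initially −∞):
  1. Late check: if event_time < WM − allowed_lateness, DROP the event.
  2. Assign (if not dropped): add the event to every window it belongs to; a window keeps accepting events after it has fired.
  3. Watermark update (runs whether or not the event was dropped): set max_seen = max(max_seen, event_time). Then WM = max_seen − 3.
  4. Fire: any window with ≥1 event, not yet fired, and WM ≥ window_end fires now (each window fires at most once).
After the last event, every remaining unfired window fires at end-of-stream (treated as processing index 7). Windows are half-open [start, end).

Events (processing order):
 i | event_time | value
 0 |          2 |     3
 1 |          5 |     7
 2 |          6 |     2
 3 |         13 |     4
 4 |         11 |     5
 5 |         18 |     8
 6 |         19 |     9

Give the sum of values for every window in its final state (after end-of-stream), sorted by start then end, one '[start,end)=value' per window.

[0,7)=12 [3,10)=9 [6,13)=7 [9,16)=9 [12,19)=12 [15,22)=17 [18,25)=17

i=0 t=2 v=3: → [0,7); WM=-1
i=1 t=5 v=7: → [3,10),[0,7); WM=2
i=2 t=6 v=2: → [6,13),[3,10),[0,7); WM=3
i=3 t=13 v=4: → [12,19),[9,16); WM=10; [0,7) fires=12 [3,10) fires=9
i=4 t=11 v=5: → [9,16),[6,13); WM=10
i=5 t=18 v=8: → [18,25),[15,22),[12,19); WM=15; [6,13) fires=7
i=6 t=19 v=9: → [18,25),[15,22); WM=16; [9,16) fires=9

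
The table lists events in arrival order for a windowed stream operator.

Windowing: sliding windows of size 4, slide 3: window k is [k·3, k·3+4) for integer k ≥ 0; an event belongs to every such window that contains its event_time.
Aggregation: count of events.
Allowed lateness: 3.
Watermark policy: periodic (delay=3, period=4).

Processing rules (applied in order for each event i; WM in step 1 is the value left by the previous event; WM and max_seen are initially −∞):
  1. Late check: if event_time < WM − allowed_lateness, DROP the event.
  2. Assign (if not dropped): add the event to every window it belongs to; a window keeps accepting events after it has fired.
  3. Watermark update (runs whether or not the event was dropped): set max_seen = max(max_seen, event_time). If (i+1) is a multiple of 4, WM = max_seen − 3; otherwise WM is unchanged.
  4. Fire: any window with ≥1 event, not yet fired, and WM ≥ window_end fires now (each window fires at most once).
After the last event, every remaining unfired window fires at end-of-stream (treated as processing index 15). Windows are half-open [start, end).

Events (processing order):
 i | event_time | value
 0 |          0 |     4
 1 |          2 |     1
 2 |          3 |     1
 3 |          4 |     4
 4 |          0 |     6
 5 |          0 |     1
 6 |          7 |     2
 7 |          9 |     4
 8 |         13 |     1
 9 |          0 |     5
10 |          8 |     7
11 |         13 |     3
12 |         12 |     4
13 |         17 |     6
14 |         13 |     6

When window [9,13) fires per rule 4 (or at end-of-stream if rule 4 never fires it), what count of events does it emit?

2

i=0 t=0 v=4: → [0,4); WM=−∞
i=1 t=2 v=1: → [0,4); WM=−∞
i=2 t=3 v=1: → [3,7),[0,4); WM=−∞
i=3 t=4 v=4: → [3,7); WM=1
i=4 t=0 v=6: → [0,4); WM=1
i=5 t=0 v=1: → [0,4); WM=1
i=6 t=7 v=2: → [6,10); WM=1
i=7 t=9 v=4: → [9,13),[6,10); WM=6; [0,4) fires=5
i=8 t=13 v=1: → [12,16); WM=6
i=9 t=0 v=5: DROP (t<6-3); WM=6
i=10 t=8 v=7: → [6,10); WM=6
i=11 t=13 v=3: → [12,16); WM=10; [3,7) fires=2 [6,10) fires=3
i=12 t=12 v=4: → [12,16),[9,13); WM=10
i=13 t=17 v=6: → [15,19); WM=10
i=14 t=13 v=6: → [12,16); WM=10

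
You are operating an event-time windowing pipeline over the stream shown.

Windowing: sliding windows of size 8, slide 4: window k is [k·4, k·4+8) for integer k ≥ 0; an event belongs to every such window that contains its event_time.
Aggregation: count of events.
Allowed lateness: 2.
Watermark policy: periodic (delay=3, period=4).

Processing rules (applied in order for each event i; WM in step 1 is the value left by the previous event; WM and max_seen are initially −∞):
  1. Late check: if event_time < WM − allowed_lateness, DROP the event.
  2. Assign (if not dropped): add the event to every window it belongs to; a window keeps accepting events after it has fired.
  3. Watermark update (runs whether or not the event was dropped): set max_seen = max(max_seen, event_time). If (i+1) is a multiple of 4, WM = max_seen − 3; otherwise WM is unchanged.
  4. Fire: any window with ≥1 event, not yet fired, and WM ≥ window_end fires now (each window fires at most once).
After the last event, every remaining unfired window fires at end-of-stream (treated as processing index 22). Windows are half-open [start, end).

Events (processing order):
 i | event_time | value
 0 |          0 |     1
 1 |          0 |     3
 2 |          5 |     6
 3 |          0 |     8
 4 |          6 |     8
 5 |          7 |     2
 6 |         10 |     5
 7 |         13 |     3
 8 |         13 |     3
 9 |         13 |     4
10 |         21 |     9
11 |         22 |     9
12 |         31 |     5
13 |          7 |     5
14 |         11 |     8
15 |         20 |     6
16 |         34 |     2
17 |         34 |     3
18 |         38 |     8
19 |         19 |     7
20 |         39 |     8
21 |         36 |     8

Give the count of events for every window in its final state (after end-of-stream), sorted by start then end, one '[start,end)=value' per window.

[0,8)=6 [4,12)=4 [8,16)=4 [12,20)=3 [16,24)=3 [20,28)=3 [24,32)=1 [28,36)=3 [32,40)=5 [36,44)=3

i=0 t=0 v=1: → [0,8); WM=−∞
i=1 t=0 v=3: → [0,8); WM=−∞
i=2 t=5 v=6: → [4,12),[0,8); WM=−∞
i=3 t=0 v=8: → [0,8); WM=2
i=4 t=6 v=8: → [4,12),[0,8); WM=2
i=5 t=7 v=2: → [4,12),[0,8); WM=2
i=6 t=10 v=5: → [8,16),[4,12); WM=2
i=7 t=13 v=3: → [12,20),[8,16); WM=10; [0,8) fires=6
i=8 t=13 v=3: → [12,20),[8,16); WM=10
i=9 t=13 v=4: → [12,20),[8,16); WM=10
i=10 t=21 v=9: → [20,28),[16,24); WM=10
i=11 t=22 v=9: → [20,28),[16,24); WM=19; [4,12) fires=4 [8,16) fires=4
i=12 t=31 v=5: → [28,36),[24,32); WM=19
i=13 t=7 v=5: DROP (t<19-2); WM=19
i=14 t=11 v=8: DROP (t<19-2); WM=19
i=15 t=20 v=6: → [20,28),[16,24); WM=28; [12,20) fires=3 [16,24) fires=3 [20,28) fires=3
i=16 t=34 v=2: → [32,40),[28,36); WM=28
i=17 t=34 v=3: → [32,40),[28,36); WM=28
i=18 t=38 v=8: → [36,44),[32,40); WM=28
i=19 t=19 v=7: DROP (t<28-2); WM=35; [24,32) fires=1
i=20 t=39 v=8: → [36,44),[32,40); WM=35
i=21 t=36 v=8: → [36,44),[32,40); WM=35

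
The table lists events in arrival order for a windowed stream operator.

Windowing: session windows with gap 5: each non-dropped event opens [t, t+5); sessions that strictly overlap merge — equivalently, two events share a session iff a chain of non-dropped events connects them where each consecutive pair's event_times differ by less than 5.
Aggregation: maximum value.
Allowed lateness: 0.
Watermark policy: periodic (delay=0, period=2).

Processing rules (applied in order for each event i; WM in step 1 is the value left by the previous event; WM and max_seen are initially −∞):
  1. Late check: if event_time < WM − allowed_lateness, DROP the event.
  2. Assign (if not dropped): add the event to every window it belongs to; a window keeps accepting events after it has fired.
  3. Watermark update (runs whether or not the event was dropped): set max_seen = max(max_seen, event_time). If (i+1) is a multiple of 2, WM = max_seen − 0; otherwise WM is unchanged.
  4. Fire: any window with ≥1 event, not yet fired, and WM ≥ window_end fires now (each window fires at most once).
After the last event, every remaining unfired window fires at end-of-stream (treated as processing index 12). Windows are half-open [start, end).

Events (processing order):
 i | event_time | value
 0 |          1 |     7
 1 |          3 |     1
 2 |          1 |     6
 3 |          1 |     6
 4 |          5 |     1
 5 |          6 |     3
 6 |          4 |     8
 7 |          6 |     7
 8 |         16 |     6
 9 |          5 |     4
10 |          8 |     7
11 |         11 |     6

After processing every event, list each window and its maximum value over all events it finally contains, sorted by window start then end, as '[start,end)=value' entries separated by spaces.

i=0 t=1 v=7: → [1,6); WM=−∞
i=1 t=3 v=1: → [1,8); WM=3
i=2 t=1 v=6: DROP (t<3-0); WM=3
i=3 t=1 v=6: DROP (t<3-0); WM=3
i=4 t=5 v=1: → [1,10); WM=3
i=5 t=6 v=3: → [1,11); WM=6
i=6 t=4 v=8: DROP (t<6-0); WM=6
i=7 t=6 v=7: → [1,11); WM=6
i=8 t=16 v=6: → [16,21); WM=6
i=9 t=5 v=4: DROP (t<6-0); WM=16
i=10 t=8 v=7: DROP (t<16-0); WM=16
i=11 t=11 v=6: DROP (t<16-0); WM=16

[1,11)=7 [16,21)=6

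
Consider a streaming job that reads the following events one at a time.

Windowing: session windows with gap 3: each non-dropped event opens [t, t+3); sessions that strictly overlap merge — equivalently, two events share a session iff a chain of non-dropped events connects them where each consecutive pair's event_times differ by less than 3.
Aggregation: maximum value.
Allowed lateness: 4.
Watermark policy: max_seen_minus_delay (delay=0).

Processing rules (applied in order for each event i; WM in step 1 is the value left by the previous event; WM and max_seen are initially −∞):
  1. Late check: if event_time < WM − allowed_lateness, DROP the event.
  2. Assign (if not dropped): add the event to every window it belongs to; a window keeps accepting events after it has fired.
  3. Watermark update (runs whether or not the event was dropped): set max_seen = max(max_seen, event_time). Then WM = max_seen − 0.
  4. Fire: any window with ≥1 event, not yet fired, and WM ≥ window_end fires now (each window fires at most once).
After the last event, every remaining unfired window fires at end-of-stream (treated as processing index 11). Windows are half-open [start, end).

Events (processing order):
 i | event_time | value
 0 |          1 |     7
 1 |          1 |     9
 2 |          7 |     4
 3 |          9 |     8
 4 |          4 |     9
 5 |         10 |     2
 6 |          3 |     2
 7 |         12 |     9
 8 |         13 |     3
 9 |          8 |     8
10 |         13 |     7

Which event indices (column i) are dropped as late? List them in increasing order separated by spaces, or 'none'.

4 6 9

i=0 t=1 v=7: → [1,4); WM=1
i=1 t=1 v=9: → [1,4); WM=1
i=2 t=7 v=4: → [7,10); WM=7
i=3 t=9 v=8: → [7,12); WM=9
i=4 t=4 v=9: DROP (t<9-4); WM=9
i=5 t=10 v=2: → [7,13); WM=10
i=6 t=3 v=2: DROP (t<10-4); WM=10
i=7 t=12 v=9: → [7,15); WM=12
i=8 t=13 v=3: → [7,16); WM=13
i=9 t=8 v=8: DROP (t<13-4); WM=13
i=10 t=13 v=7: → [7,16); WM=13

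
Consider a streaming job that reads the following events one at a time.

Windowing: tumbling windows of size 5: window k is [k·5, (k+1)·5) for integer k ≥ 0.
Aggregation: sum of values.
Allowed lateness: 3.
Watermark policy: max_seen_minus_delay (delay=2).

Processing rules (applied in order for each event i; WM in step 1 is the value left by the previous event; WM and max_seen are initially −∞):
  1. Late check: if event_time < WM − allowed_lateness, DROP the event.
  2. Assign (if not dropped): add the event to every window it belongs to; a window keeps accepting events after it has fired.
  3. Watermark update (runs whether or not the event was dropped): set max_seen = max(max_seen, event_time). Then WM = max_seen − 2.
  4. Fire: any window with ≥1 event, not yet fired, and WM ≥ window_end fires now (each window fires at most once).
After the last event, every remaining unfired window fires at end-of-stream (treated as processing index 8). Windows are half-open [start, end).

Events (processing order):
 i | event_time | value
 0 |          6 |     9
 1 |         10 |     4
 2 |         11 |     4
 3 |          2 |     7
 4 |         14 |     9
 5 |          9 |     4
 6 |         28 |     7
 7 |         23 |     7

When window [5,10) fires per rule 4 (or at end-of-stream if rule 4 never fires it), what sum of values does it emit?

9

i=0 t=6 v=9: → [5,10); WM=4
i=1 t=10 v=4: → [10,15); WM=8
i=2 t=11 v=4: → [10,15); WM=9
i=3 t=2 v=7: DROP (t<9-3); WM=9
i=4 t=14 v=9: → [10,15); WM=12; [5,10) fires=9
i=5 t=9 v=4: → [5,10); WM=12
i=6 t=28 v=7: → [25,30); WM=26; [10,15) fires=17
i=7 t=23 v=7: → [20,25); WM=26; [20,25) fires=7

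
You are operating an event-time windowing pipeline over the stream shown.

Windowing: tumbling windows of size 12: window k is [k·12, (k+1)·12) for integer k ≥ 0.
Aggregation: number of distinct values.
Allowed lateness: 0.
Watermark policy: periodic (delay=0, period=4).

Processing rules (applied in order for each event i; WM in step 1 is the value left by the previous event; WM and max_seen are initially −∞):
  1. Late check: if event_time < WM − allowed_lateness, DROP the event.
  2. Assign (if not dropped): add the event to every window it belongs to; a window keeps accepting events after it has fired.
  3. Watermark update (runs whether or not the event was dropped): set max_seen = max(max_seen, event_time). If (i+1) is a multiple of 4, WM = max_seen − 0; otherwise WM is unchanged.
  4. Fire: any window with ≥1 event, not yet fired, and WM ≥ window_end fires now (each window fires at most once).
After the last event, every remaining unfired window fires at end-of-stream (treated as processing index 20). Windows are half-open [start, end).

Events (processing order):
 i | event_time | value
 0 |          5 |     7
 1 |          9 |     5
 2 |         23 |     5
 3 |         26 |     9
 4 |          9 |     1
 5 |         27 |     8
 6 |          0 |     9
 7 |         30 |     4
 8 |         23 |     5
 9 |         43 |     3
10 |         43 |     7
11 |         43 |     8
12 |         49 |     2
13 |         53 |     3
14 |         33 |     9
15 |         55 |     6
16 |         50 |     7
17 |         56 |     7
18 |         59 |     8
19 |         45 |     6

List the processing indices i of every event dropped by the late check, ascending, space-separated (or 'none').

i=0 t=5 v=7: → [0,12); WM=−∞
i=1 t=9 v=5: → [0,12); WM=−∞
i=2 t=23 v=5: → [12,24); WM=−∞
i=3 t=26 v=9: → [24,36); WM=26; [0,12) fires=2 [12,24) fires=1
i=4 t=9 v=1: DROP (t<26-0); WM=26
i=5 t=27 v=8: → [24,36); WM=26
i=6 t=0 v=9: DROP (t<26-0); WM=26
i=7 t=30 v=4: → [24,36); WM=30
i=8 t=23 v=5: DROP (t<30-0); WM=30
i=9 t=43 v=3: → [36,48); WM=30
i=10 t=43 v=7: → [36,48); WM=30
i=11 t=43 v=8: → [36,48); WM=43; [24,36) fires=3
i=12 t=49 v=2: → [48,60); WM=43
i=13 t=53 v=3: → [48,60); WM=43
i=14 t=33 v=9: DROP (t<43-0); WM=43
i=15 t=55 v=6: → [48,60); WM=55; [36,48) fires=3
i=16 t=50 v=7: DROP (t<55-0); WM=55
i=17 t=56 v=7: → [48,60); WM=55
i=18 t=59 v=8: → [48,60); WM=55
i=19 t=45 v=6: DROP (t<55-0); WM=59

4 6 8 14 16 19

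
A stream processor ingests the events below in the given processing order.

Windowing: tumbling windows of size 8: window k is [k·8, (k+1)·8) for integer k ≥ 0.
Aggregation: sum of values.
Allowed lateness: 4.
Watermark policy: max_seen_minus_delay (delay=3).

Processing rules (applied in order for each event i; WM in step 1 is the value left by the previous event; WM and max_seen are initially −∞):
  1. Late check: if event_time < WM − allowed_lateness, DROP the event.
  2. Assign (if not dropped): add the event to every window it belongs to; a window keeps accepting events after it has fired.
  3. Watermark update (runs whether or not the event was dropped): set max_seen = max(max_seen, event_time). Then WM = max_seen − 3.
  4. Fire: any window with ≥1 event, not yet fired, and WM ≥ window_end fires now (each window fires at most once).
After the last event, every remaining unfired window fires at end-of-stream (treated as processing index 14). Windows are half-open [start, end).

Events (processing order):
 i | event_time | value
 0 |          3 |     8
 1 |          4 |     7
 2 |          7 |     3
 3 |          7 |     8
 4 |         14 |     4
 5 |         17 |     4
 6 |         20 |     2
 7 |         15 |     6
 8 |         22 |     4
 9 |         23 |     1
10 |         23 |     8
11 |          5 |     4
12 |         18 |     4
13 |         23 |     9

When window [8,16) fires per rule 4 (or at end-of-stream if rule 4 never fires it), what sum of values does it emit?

4

i=0 t=3 v=8: → [0,8); WM=0
i=1 t=4 v=7: → [0,8); WM=1
i=2 t=7 v=3: → [0,8); WM=4
i=3 t=7 v=8: → [0,8); WM=4
i=4 t=14 v=4: → [8,16); WM=11; [0,8) fires=26
i=5 t=17 v=4: → [16,24); WM=14
i=6 t=20 v=2: → [16,24); WM=17; [8,16) fires=4
i=7 t=15 v=6: → [8,16); WM=17
i=8 t=22 v=4: → [16,24); WM=19
i=9 t=23 v=1: → [16,24); WM=20
i=10 t=23 v=8: → [16,24); WM=20
i=11 t=5 v=4: DROP (t<20-4); WM=20
i=12 t=18 v=4: → [16,24); WM=20
i=13 t=23 v=9: → [16,24); WM=20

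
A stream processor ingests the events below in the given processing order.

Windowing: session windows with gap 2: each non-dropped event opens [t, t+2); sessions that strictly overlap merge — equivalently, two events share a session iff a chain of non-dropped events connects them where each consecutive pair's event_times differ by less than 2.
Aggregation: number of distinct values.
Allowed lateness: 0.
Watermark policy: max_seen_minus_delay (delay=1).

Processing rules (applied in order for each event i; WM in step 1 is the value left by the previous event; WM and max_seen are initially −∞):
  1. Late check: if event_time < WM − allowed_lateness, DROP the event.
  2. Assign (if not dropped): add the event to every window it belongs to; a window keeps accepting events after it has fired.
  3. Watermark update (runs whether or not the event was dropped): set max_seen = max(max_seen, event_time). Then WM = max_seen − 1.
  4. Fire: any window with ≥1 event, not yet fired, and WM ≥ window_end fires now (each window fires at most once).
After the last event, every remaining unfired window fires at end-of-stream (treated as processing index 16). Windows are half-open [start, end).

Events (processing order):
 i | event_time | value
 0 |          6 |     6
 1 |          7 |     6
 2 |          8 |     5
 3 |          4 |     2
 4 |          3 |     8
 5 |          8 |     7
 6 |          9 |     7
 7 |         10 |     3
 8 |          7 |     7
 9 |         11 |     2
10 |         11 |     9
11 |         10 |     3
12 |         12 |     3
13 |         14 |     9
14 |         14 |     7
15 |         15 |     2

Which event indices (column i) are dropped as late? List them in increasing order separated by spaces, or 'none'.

i=0 t=6 v=6: → [6,8); WM=5
i=1 t=7 v=6: → [6,9); WM=6
i=2 t=8 v=5: → [6,10); WM=7
i=3 t=4 v=2: DROP (t<7-0); WM=7
i=4 t=3 v=8: DROP (t<7-0); WM=7
i=5 t=8 v=7: → [6,10); WM=7
i=6 t=9 v=7: → [6,11); WM=8
i=7 t=10 v=3: → [6,12); WM=9
i=8 t=7 v=7: DROP (t<9-0); WM=9
i=9 t=11 v=2: → [6,13); WM=10
i=10 t=11 v=9: → [6,13); WM=10
i=11 t=10 v=3: → [6,13); WM=10
i=12 t=12 v=3: → [6,14); WM=11
i=13 t=14 v=9: → [14,16); WM=13
i=14 t=14 v=7: → [14,16); WM=13
i=15 t=15 v=2: → [14,17); WM=14

3 4 8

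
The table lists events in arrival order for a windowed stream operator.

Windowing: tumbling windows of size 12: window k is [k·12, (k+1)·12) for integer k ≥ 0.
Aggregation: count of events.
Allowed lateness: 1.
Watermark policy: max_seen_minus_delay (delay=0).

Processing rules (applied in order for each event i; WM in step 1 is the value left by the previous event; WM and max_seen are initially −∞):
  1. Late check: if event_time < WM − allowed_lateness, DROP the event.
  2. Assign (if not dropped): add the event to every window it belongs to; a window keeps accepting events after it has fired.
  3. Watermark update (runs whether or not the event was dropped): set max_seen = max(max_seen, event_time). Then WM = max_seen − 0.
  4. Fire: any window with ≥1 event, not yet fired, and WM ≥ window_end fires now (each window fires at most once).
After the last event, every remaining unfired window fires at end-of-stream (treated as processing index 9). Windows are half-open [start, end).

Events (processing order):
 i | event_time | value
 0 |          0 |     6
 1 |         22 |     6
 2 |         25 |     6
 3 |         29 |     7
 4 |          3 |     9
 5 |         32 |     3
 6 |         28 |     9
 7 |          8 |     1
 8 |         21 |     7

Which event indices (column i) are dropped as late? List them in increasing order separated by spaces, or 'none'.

i=0 t=0 v=6: → [0,12); WM=0
i=1 t=22 v=6: → [12,24); WM=22; [0,12) fires=1
i=2 t=25 v=6: → [24,36); WM=25; [12,24) fires=1
i=3 t=29 v=7: → [24,36); WM=29
i=4 t=3 v=9: DROP (t<29-1); WM=29
i=5 t=32 v=3: → [24,36); WM=32
i=6 t=28 v=9: DROP (t<32-1); WM=32
i=7 t=8 v=1: DROP (t<32-1); WM=32
i=8 t=21 v=7: DROP (t<32-1); WM=32

4 6 7 8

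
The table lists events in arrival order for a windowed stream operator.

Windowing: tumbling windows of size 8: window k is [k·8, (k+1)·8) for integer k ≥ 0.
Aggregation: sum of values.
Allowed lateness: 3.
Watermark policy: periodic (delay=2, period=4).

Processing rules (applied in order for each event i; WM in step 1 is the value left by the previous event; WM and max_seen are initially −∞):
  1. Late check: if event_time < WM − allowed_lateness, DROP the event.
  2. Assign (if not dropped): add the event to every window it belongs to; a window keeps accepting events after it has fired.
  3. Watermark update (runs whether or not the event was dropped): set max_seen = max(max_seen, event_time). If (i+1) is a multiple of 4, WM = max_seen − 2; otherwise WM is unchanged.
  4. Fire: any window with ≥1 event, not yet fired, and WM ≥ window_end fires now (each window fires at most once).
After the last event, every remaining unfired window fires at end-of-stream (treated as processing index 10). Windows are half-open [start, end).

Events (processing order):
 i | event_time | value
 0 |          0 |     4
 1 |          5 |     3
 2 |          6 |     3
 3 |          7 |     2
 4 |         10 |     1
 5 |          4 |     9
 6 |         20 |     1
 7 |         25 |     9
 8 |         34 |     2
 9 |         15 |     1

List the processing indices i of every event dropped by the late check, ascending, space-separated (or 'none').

9

i=0 t=0 v=4: → [0,8); WM=−∞
i=1 t=5 v=3: → [0,8); WM=−∞
i=2 t=6 v=3: → [0,8); WM=−∞
i=3 t=7 v=2: → [0,8); WM=5
i=4 t=10 v=1: → [8,16); WM=5
i=5 t=4 v=9: → [0,8); WM=5
i=6 t=20 v=1: → [16,24); WM=5
i=7 t=25 v=9: → [24,32); WM=23; [0,8) fires=21 [8,16) fires=1
i=8 t=34 v=2: → [32,40); WM=23
i=9 t=15 v=1: DROP (t<23-3); WM=23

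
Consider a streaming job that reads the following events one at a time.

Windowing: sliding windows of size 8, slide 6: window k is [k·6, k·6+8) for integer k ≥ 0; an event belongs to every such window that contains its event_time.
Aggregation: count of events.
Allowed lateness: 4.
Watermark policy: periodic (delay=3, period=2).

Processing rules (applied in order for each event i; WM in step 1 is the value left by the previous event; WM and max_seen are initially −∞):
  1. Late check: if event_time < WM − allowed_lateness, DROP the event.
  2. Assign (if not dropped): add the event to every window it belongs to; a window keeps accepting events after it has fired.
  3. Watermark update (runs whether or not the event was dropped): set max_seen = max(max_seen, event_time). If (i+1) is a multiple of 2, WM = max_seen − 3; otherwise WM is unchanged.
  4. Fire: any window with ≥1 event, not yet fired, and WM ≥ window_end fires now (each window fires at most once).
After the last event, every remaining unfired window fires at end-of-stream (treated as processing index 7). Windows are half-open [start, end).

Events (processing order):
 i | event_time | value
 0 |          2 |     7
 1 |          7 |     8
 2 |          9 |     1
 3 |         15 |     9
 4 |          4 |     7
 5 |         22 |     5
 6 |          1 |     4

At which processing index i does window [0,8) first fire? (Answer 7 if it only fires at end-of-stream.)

i=0 t=2 v=7: → [0,8); WM=−∞
i=1 t=7 v=8: → [6,14),[0,8); WM=4
i=2 t=9 v=1: → [6,14); WM=4
i=3 t=15 v=9: → [12,20); WM=12; [0,8) fires=2
i=4 t=4 v=7: DROP (t<12-4); WM=12
i=5 t=22 v=5: → [18,26); WM=19; [6,14) fires=2
i=6 t=1 v=4: DROP (t<19-4); WM=19

3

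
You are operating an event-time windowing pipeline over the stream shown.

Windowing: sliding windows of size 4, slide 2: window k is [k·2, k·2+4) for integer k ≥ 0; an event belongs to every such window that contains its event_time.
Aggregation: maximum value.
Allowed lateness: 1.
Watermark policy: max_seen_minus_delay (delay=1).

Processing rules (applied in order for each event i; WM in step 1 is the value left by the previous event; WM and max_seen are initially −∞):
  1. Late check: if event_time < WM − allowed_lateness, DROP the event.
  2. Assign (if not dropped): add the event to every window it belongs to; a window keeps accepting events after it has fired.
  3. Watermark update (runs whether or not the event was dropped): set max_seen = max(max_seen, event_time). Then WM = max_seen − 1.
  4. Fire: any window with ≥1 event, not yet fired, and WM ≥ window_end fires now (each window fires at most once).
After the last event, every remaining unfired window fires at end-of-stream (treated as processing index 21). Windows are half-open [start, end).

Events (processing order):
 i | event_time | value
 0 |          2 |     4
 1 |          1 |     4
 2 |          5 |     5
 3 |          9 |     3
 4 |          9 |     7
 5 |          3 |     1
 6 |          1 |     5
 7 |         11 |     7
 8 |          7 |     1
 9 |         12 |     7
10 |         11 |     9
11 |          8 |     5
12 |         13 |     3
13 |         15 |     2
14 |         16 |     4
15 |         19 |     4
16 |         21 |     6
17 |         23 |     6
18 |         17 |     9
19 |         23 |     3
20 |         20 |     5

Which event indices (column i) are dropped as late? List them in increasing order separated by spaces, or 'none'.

i=0 t=2 v=4: → [2,6),[0,4); WM=1
i=1 t=1 v=4: → [0,4); WM=1
i=2 t=5 v=5: → [4,8),[2,6); WM=4; [0,4) fires=4
i=3 t=9 v=3: → [8,12),[6,10); WM=8; [2,6) fires=5 [4,8) fires=5
i=4 t=9 v=7: → [8,12),[6,10); WM=8
i=5 t=3 v=1: DROP (t<8-1); WM=8
i=6 t=1 v=5: DROP (t<8-1); WM=8
i=7 t=11 v=7: → [10,14),[8,12); WM=10; [6,10) fires=7
i=8 t=7 v=1: DROP (t<10-1); WM=10
i=9 t=12 v=7: → [12,16),[10,14); WM=11
i=10 t=11 v=9: → [10,14),[8,12); WM=11
i=11 t=8 v=5: DROP (t<11-1); WM=11
i=12 t=13 v=3: → [12,16),[10,14); WM=12; [8,12) fires=9
i=13 t=15 v=2: → [14,18),[12,16); WM=14; [10,14) fires=9
i=14 t=16 v=4: → [16,20),[14,18); WM=15
i=15 t=19 v=4: → [18,22),[16,20); WM=18; [12,16) fires=7 [14,18) fires=4
i=16 t=21 v=6: → [20,24),[18,22); WM=20; [16,20) fires=4
i=17 t=23 v=6: → [22,26),[20,24); WM=22; [18,22) fires=6
i=18 t=17 v=9: DROP (t<22-1); WM=22
i=19 t=23 v=3: → [22,26),[20,24); WM=22
i=20 t=20 v=5: DROP (t<22-1); WM=22

5 6 8 11 18 20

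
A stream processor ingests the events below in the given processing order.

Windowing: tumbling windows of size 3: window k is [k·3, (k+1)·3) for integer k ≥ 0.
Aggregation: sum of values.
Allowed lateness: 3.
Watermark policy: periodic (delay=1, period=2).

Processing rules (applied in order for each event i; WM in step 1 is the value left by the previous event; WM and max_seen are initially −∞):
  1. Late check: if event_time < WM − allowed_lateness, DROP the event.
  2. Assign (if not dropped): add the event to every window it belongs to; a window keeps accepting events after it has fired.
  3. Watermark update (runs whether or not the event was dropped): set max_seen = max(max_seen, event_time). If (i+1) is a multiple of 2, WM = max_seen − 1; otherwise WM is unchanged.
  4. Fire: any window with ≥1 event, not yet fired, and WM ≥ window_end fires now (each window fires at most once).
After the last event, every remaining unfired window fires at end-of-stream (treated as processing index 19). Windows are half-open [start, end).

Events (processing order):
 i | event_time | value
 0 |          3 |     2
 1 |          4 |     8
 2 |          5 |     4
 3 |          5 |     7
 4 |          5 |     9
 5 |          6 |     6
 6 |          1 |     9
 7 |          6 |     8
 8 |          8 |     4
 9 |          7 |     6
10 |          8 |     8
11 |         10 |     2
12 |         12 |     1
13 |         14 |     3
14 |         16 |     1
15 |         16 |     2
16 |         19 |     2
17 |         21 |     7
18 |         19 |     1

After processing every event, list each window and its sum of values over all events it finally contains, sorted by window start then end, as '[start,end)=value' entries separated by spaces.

[3,6)=30 [6,9)=32 [9,12)=2 [12,15)=4 [15,18)=3 [18,21)=3 [21,24)=7

i=0 t=3 v=2: → [3,6); WM=−∞
i=1 t=4 v=8: → [3,6); WM=3
i=2 t=5 v=4: → [3,6); WM=3
i=3 t=5 v=7: → [3,6); WM=4
i=4 t=5 v=9: → [3,6); WM=4
i=5 t=6 v=6: → [6,9); WM=5
i=6 t=1 v=9: DROP (t<5-3); WM=5
i=7 t=6 v=8: → [6,9); WM=5
i=8 t=8 v=4: → [6,9); WM=5
i=9 t=7 v=6: → [6,9); WM=7; [3,6) fires=30
i=10 t=8 v=8: → [6,9); WM=7
i=11 t=10 v=2: → [9,12); WM=9; [6,9) fires=32
i=12 t=12 v=1: → [12,15); WM=9
i=13 t=14 v=3: → [12,15); WM=13; [9,12) fires=2
i=14 t=16 v=1: → [15,18); WM=13
i=15 t=16 v=2: → [15,18); WM=15; [12,15) fires=4
i=16 t=19 v=2: → [18,21); WM=15
i=17 t=21 v=7: → [21,24); WM=20; [15,18) fires=3
i=18 t=19 v=1: → [18,21); WM=20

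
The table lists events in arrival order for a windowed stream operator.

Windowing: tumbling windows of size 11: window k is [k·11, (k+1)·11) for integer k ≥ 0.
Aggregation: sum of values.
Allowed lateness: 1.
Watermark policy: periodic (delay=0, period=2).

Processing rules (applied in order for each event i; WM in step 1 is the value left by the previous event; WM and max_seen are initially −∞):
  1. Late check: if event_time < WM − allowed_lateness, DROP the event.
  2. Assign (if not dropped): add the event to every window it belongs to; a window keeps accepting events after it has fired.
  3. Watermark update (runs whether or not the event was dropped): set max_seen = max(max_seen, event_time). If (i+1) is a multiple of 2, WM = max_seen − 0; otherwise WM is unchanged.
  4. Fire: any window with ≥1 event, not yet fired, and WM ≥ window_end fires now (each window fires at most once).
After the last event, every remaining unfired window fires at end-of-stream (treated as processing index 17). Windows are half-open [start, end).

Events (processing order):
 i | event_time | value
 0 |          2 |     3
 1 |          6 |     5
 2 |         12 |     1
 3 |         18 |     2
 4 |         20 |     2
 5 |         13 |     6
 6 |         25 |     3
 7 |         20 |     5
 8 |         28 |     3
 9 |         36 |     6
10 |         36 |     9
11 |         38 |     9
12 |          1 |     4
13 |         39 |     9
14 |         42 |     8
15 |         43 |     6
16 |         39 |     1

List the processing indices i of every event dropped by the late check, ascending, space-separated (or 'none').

i=0 t=2 v=3: → [0,11); WM=−∞
i=1 t=6 v=5: → [0,11); WM=6
i=2 t=12 v=1: → [11,22); WM=6
i=3 t=18 v=2: → [11,22); WM=18; [0,11) fires=8
i=4 t=20 v=2: → [11,22); WM=18
i=5 t=13 v=6: DROP (t<18-1); WM=20
i=6 t=25 v=3: → [22,33); WM=20
i=7 t=20 v=5: → [11,22); WM=25; [11,22) fires=10
i=8 t=28 v=3: → [22,33); WM=25
i=9 t=36 v=6: → [33,44); WM=36; [22,33) fires=6
i=10 t=36 v=9: → [33,44); WM=36
i=11 t=38 v=9: → [33,44); WM=38
i=12 t=1 v=4: DROP (t<38-1); WM=38
i=13 t=39 v=9: → [33,44); WM=39
i=14 t=42 v=8: → [33,44); WM=39
i=15 t=43 v=6: → [33,44); WM=43
i=16 t=39 v=1: DROP (t<43-1); WM=43

5 12 16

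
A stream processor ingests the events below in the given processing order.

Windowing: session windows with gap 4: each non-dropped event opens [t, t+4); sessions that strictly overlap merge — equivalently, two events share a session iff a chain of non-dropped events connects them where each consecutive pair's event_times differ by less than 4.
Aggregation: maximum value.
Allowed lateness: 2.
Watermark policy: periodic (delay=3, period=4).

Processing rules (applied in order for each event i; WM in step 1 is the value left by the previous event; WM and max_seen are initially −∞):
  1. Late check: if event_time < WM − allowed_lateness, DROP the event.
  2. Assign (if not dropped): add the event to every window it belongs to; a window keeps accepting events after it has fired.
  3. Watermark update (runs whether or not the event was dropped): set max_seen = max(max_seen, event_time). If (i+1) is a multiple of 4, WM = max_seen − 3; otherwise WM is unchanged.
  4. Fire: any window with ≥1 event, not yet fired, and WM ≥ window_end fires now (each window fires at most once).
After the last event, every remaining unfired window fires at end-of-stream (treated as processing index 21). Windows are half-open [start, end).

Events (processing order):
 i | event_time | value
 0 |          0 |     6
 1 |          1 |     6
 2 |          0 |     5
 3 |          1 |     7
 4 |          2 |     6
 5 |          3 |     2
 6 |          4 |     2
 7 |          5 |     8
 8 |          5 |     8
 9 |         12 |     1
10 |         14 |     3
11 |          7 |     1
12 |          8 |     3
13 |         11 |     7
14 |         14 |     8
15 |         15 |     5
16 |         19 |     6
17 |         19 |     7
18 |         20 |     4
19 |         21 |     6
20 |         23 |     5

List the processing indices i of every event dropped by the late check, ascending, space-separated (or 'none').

12

i=0 t=0 v=6: → [0,4); WM=−∞
i=1 t=1 v=6: → [0,5); WM=−∞
i=2 t=0 v=5: → [0,5); WM=−∞
i=3 t=1 v=7: → [0,5); WM=-2
i=4 t=2 v=6: → [0,6); WM=-2
i=5 t=3 v=2: → [0,7); WM=-2
i=6 t=4 v=2: → [0,8); WM=-2
i=7 t=5 v=8: → [0,9); WM=2
i=8 t=5 v=8: → [0,9); WM=2
i=9 t=12 v=1: → [12,16); WM=2
i=10 t=14 v=3: → [12,18); WM=2
i=11 t=7 v=1: → [0,11); WM=11
i=12 t=8 v=3: DROP (t<11-2); WM=11
i=13 t=11 v=7: → [11,18); WM=11
i=14 t=14 v=8: → [11,18); WM=11
i=15 t=15 v=5: → [11,19); WM=12
i=16 t=19 v=6: → [19,23); WM=12
i=17 t=19 v=7: → [19,23); WM=12
i=18 t=20 v=4: → [19,24); WM=12
i=19 t=21 v=6: → [19,25); WM=18
i=20 t=23 v=5: → [19,27); WM=18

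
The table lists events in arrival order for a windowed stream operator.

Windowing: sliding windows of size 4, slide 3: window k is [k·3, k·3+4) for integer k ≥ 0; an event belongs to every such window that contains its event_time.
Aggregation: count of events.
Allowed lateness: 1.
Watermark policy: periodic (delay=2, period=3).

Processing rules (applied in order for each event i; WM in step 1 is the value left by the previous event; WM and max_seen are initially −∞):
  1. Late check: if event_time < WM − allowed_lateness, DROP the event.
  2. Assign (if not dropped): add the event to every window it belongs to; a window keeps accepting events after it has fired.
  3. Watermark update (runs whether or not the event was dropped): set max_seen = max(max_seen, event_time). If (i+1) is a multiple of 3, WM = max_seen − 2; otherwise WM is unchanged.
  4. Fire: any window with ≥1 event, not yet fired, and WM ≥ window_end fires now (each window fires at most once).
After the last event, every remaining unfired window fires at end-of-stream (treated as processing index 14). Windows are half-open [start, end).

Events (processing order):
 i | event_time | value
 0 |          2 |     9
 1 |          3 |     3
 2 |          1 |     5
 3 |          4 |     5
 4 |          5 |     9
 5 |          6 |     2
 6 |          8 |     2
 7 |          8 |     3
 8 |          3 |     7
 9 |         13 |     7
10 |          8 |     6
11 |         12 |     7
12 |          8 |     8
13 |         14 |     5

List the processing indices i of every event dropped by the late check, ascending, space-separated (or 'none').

12

i=0 t=2 v=9: → [0,4); WM=−∞
i=1 t=3 v=3: → [3,7),[0,4); WM=−∞
i=2 t=1 v=5: → [0,4); WM=1
i=3 t=4 v=5: → [3,7); WM=1
i=4 t=5 v=9: → [3,7); WM=1
i=5 t=6 v=2: → [6,10),[3,7); WM=4; [0,4) fires=3
i=6 t=8 v=2: → [6,10); WM=4
i=7 t=8 v=3: → [6,10); WM=4
i=8 t=3 v=7: → [3,7),[0,4); WM=6
i=9 t=13 v=7: → [12,16); WM=6
i=10 t=8 v=6: → [6,10); WM=6
i=11 t=12 v=7: → [12,16),[9,13); WM=11; [3,7) fires=5 [6,10) fires=4
i=12 t=8 v=8: DROP (t<11-1); WM=11
i=13 t=14 v=5: → [12,16); WM=11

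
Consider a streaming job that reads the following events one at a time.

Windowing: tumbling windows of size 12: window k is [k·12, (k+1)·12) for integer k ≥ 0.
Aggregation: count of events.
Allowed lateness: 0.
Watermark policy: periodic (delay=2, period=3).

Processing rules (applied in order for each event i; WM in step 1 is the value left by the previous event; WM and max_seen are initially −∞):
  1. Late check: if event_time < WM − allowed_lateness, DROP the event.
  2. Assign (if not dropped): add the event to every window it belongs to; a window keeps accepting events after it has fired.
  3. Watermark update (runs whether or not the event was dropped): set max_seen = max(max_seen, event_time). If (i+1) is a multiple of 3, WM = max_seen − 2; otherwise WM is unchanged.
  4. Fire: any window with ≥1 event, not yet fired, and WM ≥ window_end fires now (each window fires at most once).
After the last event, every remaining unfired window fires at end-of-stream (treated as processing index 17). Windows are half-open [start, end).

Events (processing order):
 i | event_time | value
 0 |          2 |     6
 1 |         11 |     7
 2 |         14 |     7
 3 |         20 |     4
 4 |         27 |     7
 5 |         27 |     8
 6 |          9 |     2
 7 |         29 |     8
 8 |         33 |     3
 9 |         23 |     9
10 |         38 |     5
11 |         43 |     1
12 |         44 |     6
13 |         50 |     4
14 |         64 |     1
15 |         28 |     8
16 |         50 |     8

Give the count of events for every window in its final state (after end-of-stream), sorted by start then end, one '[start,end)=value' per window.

i=0 t=2 v=6: → [0,12); WM=−∞
i=1 t=11 v=7: → [0,12); WM=−∞
i=2 t=14 v=7: → [12,24); WM=12; [0,12) fires=2
i=3 t=20 v=4: → [12,24); WM=12
i=4 t=27 v=7: → [24,36); WM=12
i=5 t=27 v=8: → [24,36); WM=25; [12,24) fires=2
i=6 t=9 v=2: DROP (t<25-0); WM=25
i=7 t=29 v=8: → [24,36); WM=25
i=8 t=33 v=3: → [24,36); WM=31
i=9 t=23 v=9: DROP (t<31-0); WM=31
i=10 t=38 v=5: → [36,48); WM=31
i=11 t=43 v=1: → [36,48); WM=41; [24,36) fires=4
i=12 t=44 v=6: → [36,48); WM=41
i=13 t=50 v=4: → [48,60); WM=41
i=14 t=64 v=1: → [60,72); WM=62; [36,48) fires=3 [48,60) fires=1
i=15 t=28 v=8: DROP (t<62-0); WM=62
i=16 t=50 v=8: DROP (t<62-0); WM=62

[0,12)=2 [12,24)=2 [24,36)=4 [36,48)=3 [48,60)=1 [60,72)=1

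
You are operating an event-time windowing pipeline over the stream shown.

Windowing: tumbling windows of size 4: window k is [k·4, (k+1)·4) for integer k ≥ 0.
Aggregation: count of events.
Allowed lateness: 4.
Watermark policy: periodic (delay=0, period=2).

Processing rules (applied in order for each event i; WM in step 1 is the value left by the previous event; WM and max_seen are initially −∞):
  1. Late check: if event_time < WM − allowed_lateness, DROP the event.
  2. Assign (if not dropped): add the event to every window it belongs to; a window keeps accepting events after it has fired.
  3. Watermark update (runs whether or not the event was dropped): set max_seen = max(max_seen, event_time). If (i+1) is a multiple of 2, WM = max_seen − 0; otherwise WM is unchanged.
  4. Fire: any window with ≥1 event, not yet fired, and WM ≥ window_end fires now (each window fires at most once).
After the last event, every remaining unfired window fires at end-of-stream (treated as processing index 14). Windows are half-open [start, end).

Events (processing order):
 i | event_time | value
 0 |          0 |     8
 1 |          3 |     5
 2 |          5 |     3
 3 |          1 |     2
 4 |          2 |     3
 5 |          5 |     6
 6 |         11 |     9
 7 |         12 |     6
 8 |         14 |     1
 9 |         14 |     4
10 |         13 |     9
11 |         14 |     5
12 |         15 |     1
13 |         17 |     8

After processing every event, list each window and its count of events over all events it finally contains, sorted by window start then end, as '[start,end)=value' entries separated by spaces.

i=0 t=0 v=8: → [0,4); WM=−∞
i=1 t=3 v=5: → [0,4); WM=3
i=2 t=5 v=3: → [4,8); WM=3
i=3 t=1 v=2: → [0,4); WM=5; [0,4) fires=3
i=4 t=2 v=3: → [0,4); WM=5
i=5 t=5 v=6: → [4,8); WM=5
i=6 t=11 v=9: → [8,12); WM=5
i=7 t=12 v=6: → [12,16); WM=12; [4,8) fires=2 [8,12) fires=1
i=8 t=14 v=1: → [12,16); WM=12
i=9 t=14 v=4: → [12,16); WM=14
i=10 t=13 v=9: → [12,16); WM=14
i=11 t=14 v=5: → [12,16); WM=14
i=12 t=15 v=1: → [12,16); WM=14
i=13 t=17 v=8: → [16,20); WM=17; [12,16) fires=6

[0,4)=4 [4,8)=2 [8,12)=1 [12,16)=6 [16,20)=1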